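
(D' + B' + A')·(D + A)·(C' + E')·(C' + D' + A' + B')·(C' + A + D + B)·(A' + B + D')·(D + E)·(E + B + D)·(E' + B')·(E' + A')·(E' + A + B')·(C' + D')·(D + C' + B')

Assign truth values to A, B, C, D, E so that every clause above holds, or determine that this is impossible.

A ↦ 0, B ↦ 0, C ↦ 0, D ↦ 1, E ↦ 0

Try D = 1.
Unit clause (C') forces C = 0.
Try B = 0.
Unit clause (A') forces A = 0.
All clauses hold; E can take either value.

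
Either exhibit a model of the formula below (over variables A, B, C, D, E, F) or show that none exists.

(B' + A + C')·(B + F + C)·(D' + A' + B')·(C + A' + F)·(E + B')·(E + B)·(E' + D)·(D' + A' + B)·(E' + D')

UNSATISFIABLE

Try E = 1.
The clause (D) is unit, so D = 1.
But (D') is also a unit clause — contradiction.
That branch fails; take E = 0 instead.
The clause (B') is unit, so B = 0.
But (B) is also a unit clause — contradiction.
Neither E = 1 nor E = 0 works.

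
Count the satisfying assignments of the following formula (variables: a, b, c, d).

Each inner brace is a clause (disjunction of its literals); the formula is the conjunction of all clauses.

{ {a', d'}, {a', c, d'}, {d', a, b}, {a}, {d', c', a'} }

4

There are 2^4 = 16 truth assignments over (a, b, c, d).
Split on b. With b = 1, the clauses containing b are satisfied and b' drops from the rest; 2 of the 2^3 = 8 assignments to the other variables satisfy what remains.
With b = 0, by the same count on the reduced clause set, 2 assignments work.
(One model: a=T, b=F, c=F, d=F.)
Total: 2 + 2 = 4.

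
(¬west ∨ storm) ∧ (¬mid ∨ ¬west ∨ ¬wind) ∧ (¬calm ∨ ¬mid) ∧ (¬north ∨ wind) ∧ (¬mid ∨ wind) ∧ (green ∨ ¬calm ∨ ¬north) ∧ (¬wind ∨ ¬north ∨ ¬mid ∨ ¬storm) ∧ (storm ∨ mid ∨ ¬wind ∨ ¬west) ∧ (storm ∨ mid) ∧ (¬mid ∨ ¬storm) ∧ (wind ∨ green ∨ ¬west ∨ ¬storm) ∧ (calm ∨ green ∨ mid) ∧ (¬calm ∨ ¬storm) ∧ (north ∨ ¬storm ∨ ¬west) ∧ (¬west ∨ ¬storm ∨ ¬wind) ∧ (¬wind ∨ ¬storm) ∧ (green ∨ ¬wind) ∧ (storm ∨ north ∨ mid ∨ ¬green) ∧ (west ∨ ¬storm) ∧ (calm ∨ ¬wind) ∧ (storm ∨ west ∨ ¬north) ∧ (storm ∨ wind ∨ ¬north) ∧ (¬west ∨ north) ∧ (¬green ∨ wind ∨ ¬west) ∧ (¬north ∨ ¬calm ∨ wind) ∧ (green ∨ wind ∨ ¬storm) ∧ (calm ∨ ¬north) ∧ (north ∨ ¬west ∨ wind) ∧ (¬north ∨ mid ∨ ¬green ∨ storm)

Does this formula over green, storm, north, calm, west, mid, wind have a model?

Try west = False.
The clause (¬storm) is unit, so storm = False.
The clause (mid) is unit, so mid = True.
The clause (¬calm) is unit, so calm = False.
The clause (wind) is unit, so wind = True.
But (¬wind) is also a unit clause — contradiction.
So west must be the other value — set west = True.
The clause (storm) is unit, so storm = True.
The clause (¬mid) is unit, so mid = False.
The clause (¬calm) is unit, so calm = False.
The clause (green) is unit, so green = True.
The clause (north) is unit, so north = True.
But (¬north) is also a unit clause — contradiction.
Either choice for west ends in contradiction.
No assignment satisfies every clause.

Unsatisfiable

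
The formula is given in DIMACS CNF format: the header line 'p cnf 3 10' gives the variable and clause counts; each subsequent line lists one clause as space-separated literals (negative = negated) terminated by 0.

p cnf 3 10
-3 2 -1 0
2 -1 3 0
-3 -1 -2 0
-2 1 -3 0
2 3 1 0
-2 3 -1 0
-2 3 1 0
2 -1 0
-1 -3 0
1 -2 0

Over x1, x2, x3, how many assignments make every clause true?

There are 2^3 = 8 truth assignments over (x1, x2, x3).
Check each against the 10 clauses (columns in the order x1, x2, x3):
  F F F  ✗ fails (x2 ∨ x3 ∨ x1)
  F F T  ✓ satisfies all
  F T F  ✗ fails (¬x2 ∨ x3 ∨ x1)
  F T T  ✗ fails (¬x2 ∨ x1 ∨ ¬x3)
  T F F  ✗ fails (x2 ∨ ¬x1 ∨ x3)
  T F T  ✗ fails (¬x3 ∨ x2 ∨ ¬x1)
  T T F  ✗ fails (¬x2 ∨ x3 ∨ ¬x1)
  T T T  ✗ fails (¬x3 ∨ ¬x1 ∨ ¬x2)
1 of the 8 rows is a model.

1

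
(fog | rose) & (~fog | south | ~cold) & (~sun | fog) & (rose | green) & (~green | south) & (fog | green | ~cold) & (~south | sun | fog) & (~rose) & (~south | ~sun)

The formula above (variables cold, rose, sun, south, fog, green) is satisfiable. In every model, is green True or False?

Suppose green = 0.
The clause (rose) is unit, so rose = 1.
Now (~rose) is unsatisfied and unit — conflict.
So every satisfying assignment has green = True.

True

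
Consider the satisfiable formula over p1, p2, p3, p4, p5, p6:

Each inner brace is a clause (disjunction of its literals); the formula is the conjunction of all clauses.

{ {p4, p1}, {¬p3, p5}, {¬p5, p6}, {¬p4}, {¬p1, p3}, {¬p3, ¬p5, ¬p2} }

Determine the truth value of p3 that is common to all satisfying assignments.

True

Suppose p3 = False.
The clause (¬p4) is unit, so p4 = False.
The clause (p1) is unit, so p1 = True.
That conflicts with the unit clause (¬p1).
So every satisfying assignment has p3 = True.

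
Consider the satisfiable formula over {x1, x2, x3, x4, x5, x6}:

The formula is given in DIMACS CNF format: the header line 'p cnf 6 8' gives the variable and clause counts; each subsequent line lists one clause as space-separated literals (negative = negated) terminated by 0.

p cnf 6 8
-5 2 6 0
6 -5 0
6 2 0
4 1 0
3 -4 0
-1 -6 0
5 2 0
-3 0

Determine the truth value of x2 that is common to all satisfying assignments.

True

Suppose x2 = False.
From the singleton clause (x6), x6 = True.
From the singleton clause (¬x1), x1 = False.
From the singleton clause (x4), x4 = True.
From the singleton clause (x3), x3 = True.
That conflicts with the unit clause (¬x3).
So every satisfying assignment has x2 = True.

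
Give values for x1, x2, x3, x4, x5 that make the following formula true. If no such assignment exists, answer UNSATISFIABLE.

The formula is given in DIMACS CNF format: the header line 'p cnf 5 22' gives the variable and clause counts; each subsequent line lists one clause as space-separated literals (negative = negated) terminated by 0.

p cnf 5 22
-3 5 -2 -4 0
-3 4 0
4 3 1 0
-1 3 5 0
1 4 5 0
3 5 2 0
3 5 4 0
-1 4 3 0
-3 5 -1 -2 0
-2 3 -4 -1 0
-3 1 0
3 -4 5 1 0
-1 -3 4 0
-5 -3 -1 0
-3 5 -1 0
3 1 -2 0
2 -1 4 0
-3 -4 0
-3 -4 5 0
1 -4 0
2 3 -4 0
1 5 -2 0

UNSATISFIABLE

Suppose x3 = False.
Suppose x4 = True.
From the singleton clause (x1), x1 = True.
From the singleton clause (x5), x5 = True.
From the singleton clause (¬x2), x2 = False.
But (x2) is also a unit clause — contradiction.
So x4 must be the other value — set x4 = False.
From the singleton clause (x1), x1 = True.
But (¬x1) is also a unit clause — contradiction.
Neither x4 = True nor x4 = False works.
So x3 must be the other value — set x3 = True.
From the singleton clause (x4), x4 = True.
But (¬x4) is also a unit clause — contradiction.
Neither x3 = True nor x3 = False works.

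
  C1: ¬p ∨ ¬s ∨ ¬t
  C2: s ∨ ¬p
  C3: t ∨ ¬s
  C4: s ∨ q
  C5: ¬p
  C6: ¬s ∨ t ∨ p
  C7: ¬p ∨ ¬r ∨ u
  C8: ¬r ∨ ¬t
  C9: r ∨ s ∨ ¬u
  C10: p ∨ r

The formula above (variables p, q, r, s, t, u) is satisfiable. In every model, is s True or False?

False

Suppose s = True.
Unit clause (t) forces t = True.
Unit clause (¬p) forces p = False.
Unit clause (¬r) forces r = False.
But (r) is also a unit clause — contradiction.
So every satisfying assignment has s = False.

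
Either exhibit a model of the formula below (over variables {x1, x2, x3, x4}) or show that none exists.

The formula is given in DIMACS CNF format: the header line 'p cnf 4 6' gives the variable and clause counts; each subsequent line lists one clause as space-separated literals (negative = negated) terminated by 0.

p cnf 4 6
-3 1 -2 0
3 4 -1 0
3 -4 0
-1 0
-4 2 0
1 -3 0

From the singleton clause (¬x1), x1 = False.
From the singleton clause (¬x3), x3 = False.
From the singleton clause (¬x4), x4 = False.
Every clause is now satisfied; x2 is unconstrained.

x1=False, x2=True, x3=False, x4=False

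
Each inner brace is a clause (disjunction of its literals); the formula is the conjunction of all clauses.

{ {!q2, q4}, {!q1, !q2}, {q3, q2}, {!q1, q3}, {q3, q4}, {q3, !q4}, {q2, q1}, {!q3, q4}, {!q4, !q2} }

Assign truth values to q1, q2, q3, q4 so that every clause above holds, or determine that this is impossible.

q1=true; q2=false; q3=true; q4=true

Try q2 = false.
Unit clause (q3) forces q3 = true.
Unit clause (q1) forces q1 = true.
Unit clause (q4) forces q4 = true.
All clauses are satisfied.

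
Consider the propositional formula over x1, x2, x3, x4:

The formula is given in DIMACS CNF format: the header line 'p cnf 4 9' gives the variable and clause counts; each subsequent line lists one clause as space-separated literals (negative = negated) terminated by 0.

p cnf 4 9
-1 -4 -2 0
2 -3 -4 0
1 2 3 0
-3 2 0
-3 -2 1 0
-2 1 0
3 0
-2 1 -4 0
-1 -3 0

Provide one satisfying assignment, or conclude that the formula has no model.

(x3) alone gives x3 = True.
(x2) alone gives x2 = True.
(x1) alone gives x1 = True.
That conflicts with the unit clause (¬x1).

UNSATISFIABLE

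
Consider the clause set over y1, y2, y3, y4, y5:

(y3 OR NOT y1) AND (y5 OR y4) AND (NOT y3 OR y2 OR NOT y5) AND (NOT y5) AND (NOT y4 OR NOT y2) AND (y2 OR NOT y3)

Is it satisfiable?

Unit clause (NOT y5) forces y5 = false.
Unit clause (y4) forces y4 = true.
Unit clause (NOT y2) forces y2 = false.
Unit clause (NOT y3) forces y3 = false.
Unit clause (NOT y1) forces y1 = false.
Every clause now holds.
A satisfying assignment: y1: false, y2: false, y3: false, y4: true, y5: false.

Yes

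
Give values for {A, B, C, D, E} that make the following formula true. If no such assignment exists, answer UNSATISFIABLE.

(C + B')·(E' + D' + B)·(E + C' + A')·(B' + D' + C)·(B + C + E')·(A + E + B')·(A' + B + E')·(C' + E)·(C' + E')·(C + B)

UNSATISFIABLE

Branch on C: set C = 1.
(E) alone gives E = 1.
That conflicts with the unit clause (E').
Undo C and try C = 0.
(B') alone gives B = 0.
That conflicts with the unit clause (B).
Neither C = 1 nor C = 0 works.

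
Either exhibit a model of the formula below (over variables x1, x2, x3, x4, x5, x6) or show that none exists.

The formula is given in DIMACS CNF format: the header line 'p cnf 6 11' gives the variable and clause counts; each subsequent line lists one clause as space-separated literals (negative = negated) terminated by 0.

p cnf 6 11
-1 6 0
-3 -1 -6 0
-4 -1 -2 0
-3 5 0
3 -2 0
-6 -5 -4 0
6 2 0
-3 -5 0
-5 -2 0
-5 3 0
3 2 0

Branch on x1: set x1 = False.
Branch on x3: set x3 = False.
The clause (¬x2) is unit, so x2 = False.
But (x2) is also a unit clause — contradiction.
So x3 must be the other value — set x3 = True.
The clause (x5) is unit, so x5 = True.
But (¬x5) is also a unit clause — contradiction.
Neither x3 = True nor x3 = False works.
So x1 must be the other value — set x1 = True.
The clause (x6) is unit, so x6 = True.
The clause (¬x3) is unit, so x3 = False.
The clause (¬x2) is unit, so x2 = False.
But (x2) is also a unit clause — contradiction.
Neither x1 = True nor x1 = False works.

UNSATISFIABLE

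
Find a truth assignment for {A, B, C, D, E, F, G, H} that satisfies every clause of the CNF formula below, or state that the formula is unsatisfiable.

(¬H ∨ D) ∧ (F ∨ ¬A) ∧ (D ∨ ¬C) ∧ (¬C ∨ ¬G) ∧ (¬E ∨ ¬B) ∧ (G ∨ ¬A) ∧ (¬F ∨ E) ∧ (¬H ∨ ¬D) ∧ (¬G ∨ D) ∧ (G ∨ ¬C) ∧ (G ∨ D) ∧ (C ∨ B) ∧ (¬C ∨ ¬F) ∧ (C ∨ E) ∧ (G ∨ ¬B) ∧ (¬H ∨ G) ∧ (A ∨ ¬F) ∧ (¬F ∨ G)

UNSATISFIABLE

Try H = False.
Try F = True.
The clause (E) is unit, so E = True.
The clause (¬B) is unit, so B = False.
The clause (C) is unit, so C = True.
Now (¬C) is unsatisfied and unit — conflict.
Undo F and try F = False.
The clause (¬A) is unit, so A = False.
Try D = True.
Try C = False.
The clause (B) is unit, so B = True.
The clause (¬E) is unit, so E = False.
Now (E) is unsatisfied and unit — conflict.
Undo C and try C = True.
The clause (¬G) is unit, so G = False.
Now (G) is unsatisfied and unit — conflict.
Both values of C lead to a conflict.
Undo D and try D = False.
The clause (¬C) is unit, so C = False.
The clause (¬G) is unit, so G = False.
Now (G) is unsatisfied and unit — conflict.
Both values of D lead to a conflict.
Both values of F lead to a conflict.
Undo H and try H = True.
The clause (D) is unit, so D = True.
Now (¬D) is unsatisfied and unit — conflict.
Both values of H lead to a conflict.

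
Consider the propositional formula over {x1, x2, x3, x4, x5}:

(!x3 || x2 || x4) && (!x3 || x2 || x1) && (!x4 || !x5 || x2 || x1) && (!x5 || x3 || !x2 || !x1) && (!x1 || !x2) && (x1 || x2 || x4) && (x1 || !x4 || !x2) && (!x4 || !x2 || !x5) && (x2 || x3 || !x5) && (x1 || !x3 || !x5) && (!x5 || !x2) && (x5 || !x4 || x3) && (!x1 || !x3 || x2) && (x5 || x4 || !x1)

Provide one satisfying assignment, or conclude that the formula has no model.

x1 ↦ false, x2 ↦ true, x3 ↦ true, x4 ↦ false, x5 ↦ false

Try x1 = false.
Try x3 = true.
From the singleton clause (x2), x2 = true.
From the singleton clause (!x4), x4 = false.
From the singleton clause (!x5), x5 = false.
This assignment satisfies each clause.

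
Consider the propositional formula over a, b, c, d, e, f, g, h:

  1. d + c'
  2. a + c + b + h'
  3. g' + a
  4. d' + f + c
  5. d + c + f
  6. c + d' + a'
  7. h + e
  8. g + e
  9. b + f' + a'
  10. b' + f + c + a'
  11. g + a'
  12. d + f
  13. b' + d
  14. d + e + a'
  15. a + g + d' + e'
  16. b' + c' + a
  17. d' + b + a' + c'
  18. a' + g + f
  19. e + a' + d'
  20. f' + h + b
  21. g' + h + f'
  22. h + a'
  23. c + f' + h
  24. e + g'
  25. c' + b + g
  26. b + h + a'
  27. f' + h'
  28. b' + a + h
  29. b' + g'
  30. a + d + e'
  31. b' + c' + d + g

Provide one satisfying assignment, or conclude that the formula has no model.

UNSATISFIABLE

Case d = 1:
Case g = 0:
Unit clause (e) forces e = 1.
Unit clause (a') forces a = 0.
But (a) is also a unit clause — contradiction.
That branch fails; take g = 1 instead.
Unit clause (a) forces a = 1.
Unit clause (c) forces c = 1.
Unit clause (b) forces b = 1.
But (b') is also a unit clause — contradiction.
Either choice for g ends in contradiction.
That branch fails; take d = 0 instead.
Unit clause (c') forces c = 0.
Unit clause (f) forces f = 1.
Unit clause (b') forces b = 0.
Unit clause (a') forces a = 0.
Unit clause (h') forces h = 0.
But (h) is also a unit clause — contradiction.
Either choice for d ends in contradiction.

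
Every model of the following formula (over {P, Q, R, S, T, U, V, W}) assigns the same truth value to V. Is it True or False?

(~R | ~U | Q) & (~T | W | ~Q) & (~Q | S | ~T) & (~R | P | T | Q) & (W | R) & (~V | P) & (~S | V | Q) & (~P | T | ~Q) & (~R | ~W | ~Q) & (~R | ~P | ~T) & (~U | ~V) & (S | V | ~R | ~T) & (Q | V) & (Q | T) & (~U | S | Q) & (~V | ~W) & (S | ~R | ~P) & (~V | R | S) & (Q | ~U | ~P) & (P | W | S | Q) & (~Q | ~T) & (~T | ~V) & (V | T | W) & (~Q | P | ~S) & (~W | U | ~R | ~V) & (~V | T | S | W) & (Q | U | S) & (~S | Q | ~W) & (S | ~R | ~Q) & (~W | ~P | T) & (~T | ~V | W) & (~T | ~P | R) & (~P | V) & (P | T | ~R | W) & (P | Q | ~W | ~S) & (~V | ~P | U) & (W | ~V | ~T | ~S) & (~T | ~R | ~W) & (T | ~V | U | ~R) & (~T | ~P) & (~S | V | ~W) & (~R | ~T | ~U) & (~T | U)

Suppose V = 1.
From the singleton clause (P), P = 1.
From the singleton clause (~U), U = 0.
But (U) is also a unit clause — contradiction.
So every satisfying assignment has V = False.

False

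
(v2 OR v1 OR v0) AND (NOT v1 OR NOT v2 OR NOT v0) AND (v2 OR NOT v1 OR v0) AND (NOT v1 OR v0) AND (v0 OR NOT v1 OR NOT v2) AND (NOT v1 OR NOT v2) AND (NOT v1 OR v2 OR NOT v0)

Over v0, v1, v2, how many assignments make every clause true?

3

There are 2^3 = 8 truth assignments over (v0, v1, v2).
Check each against the 7 clauses (columns in the order v0, v1, v2):
  F F F  ✗ fails (v2 OR v1 OR v0)
  F F T  ✓ satisfies all
  F T F  ✗ fails (v2 OR NOT v1 OR v0)
  F T T  ✗ fails (NOT v1 OR v0)
  T F F  ✓ satisfies all
  T F T  ✓ satisfies all
  T T F  ✗ fails (NOT v1 OR v2 OR NOT v0)
  T T T  ✗ fails (NOT v1 OR NOT v2 OR NOT v0)
3 of the 8 rows are models.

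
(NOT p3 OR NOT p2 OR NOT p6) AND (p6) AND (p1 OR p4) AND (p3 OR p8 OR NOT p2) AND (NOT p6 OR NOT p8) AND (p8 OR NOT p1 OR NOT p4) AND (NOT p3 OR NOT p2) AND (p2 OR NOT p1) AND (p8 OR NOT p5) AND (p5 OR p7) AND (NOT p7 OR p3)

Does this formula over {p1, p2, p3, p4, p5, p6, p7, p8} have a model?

From the singleton clause (p6), p6 = true.
From the singleton clause (NOT p8), p8 = false.
From the singleton clause (NOT p5), p5 = false.
From the singleton clause (p7), p7 = true.
From the singleton clause (p3), p3 = true.
From the singleton clause (NOT p2), p2 = false.
From the singleton clause (NOT p1), p1 = false.
From the singleton clause (p4), p4 = true.
This assignment satisfies each clause.
A satisfying assignment: p1: false; p2: false; p3: true; p4: true; p5: false; p6: true; p7: true; p8: false.

Yes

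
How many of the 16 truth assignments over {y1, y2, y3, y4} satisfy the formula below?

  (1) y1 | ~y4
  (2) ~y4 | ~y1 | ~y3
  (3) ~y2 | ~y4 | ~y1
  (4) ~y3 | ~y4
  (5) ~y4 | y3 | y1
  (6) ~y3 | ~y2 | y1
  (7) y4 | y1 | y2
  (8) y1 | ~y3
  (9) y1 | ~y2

There are 2^4 = 16 truth assignments over (y1, y2, y3, y4).
Check each against the 9 clauses (columns in the order y1, y2, y3, y4):
  F F F F  ✗ fails (y4 | y1 | y2)
  F F F T  ✗ fails (y1 | ~y4)
  F F T F  ✗ fails (y4 | y1 | y2)
  F F T T  ✗ fails (y1 | ~y4)
  F T F F  ✗ fails (y1 | ~y2)
  F T F T  ✗ fails (y1 | ~y4)
  F T T F  ✗ fails (~y3 | ~y2 | y1)
  F T T T  ✗ fails (y1 | ~y4)
  T F F F  ✓ satisfies all
  T F F T  ✓ satisfies all
  T F T F  ✓ satisfies all
  T F T T  ✗ fails (~y4 | ~y1 | ~y3)
  T T F F  ✓ satisfies all
  T T F T  ✗ fails (~y2 | ~y4 | ~y1)
  T T T F  ✓ satisfies all
  T T T T  ✗ fails (~y4 | ~y1 | ~y3)
5 of the 16 rows are models.

5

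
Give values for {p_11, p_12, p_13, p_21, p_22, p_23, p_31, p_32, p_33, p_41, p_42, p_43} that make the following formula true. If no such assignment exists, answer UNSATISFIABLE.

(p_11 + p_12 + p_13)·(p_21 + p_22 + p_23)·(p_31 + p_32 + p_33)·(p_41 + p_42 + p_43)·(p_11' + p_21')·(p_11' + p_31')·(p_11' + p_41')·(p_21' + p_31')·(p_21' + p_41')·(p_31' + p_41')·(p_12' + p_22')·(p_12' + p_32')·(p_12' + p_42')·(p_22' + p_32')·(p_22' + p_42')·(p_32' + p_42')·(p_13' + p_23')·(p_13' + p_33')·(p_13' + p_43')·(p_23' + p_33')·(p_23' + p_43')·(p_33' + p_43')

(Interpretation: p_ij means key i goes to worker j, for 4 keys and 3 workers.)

Try p_11 = 0.
Try p_12 = 1.
Unit clause (p_22') forces p_22 = 0.
Unit clause (p_32') forces p_32 = 0.
Unit clause (p_42') forces p_42 = 0.
Try p_21 = 1.
Unit clause (p_31') forces p_31 = 0.
Unit clause (p_33) forces p_33 = 1.
Unit clause (p_41') forces p_41 = 0.
Unit clause (p_43) forces p_43 = 1.
Now (p_43') is unsatisfied and unit — conflict.
That branch fails; take p_21 = 0 instead.
Unit clause (p_23) forces p_23 = 1.
Unit clause (p_13') forces p_13 = 0.
Unit clause (p_33') forces p_33 = 0.
Unit clause (p_31) forces p_31 = 1.
Unit clause (p_41') forces p_41 = 0.
Unit clause (p_43) forces p_43 = 1.
Now (p_43') is unsatisfied and unit — conflict.
Both values of p_21 lead to a conflict.
That branch fails; take p_12 = 0 instead.
Unit clause (p_13) forces p_13 = 1.
Unit clause (p_23') forces p_23 = 0.
Unit clause (p_33') forces p_33 = 0.
Unit clause (p_43') forces p_43 = 0.
Try p_21 = 1.
Unit clause (p_31') forces p_31 = 0.
Unit clause (p_32) forces p_32 = 1.
Unit clause (p_41') forces p_41 = 0.
Unit clause (p_42) forces p_42 = 1.
Now (p_42') is unsatisfied and unit — conflict.
That branch fails; take p_21 = 0 instead.
Unit clause (p_22) forces p_22 = 1.
Unit clause (p_32') forces p_32 = 0.
Unit clause (p_31) forces p_31 = 1.
Unit clause (p_41') forces p_41 = 0.
Unit clause (p_42) forces p_42 = 1.
Now (p_42') is unsatisfied and unit — conflict.
Both values of p_21 lead to a conflict.
Both values of p_12 lead to a conflict.
That branch fails; take p_11 = 1 instead.
Unit clause (p_21') forces p_21 = 0.
Unit clause (p_31') forces p_31 = 0.
Unit clause (p_41') forces p_41 = 0.
Try p_22 = 1.
Unit clause (p_12') forces p_12 = 0.
Unit clause (p_32') forces p_32 = 0.
Unit clause (p_33) forces p_33 = 1.
Unit clause (p_42') forces p_42 = 0.
Unit clause (p_43) forces p_43 = 1.
Now (p_43') is unsatisfied and unit — conflict.
That branch fails; take p_22 = 0 instead.
Unit clause (p_23) forces p_23 = 1.
Unit clause (p_13') forces p_13 = 0.
Unit clause (p_33') forces p_33 = 0.
Unit clause (p_32) forces p_32 = 1.
Unit clause (p_12') forces p_12 = 0.
Unit clause (p_42') forces p_42 = 0.
Unit clause (p_43) forces p_43 = 1.
Now (p_43') is unsatisfied and unit — conflict.
Both values of p_22 lead to a conflict.
Both values of p_11 lead to a conflict.

UNSATISFIABLE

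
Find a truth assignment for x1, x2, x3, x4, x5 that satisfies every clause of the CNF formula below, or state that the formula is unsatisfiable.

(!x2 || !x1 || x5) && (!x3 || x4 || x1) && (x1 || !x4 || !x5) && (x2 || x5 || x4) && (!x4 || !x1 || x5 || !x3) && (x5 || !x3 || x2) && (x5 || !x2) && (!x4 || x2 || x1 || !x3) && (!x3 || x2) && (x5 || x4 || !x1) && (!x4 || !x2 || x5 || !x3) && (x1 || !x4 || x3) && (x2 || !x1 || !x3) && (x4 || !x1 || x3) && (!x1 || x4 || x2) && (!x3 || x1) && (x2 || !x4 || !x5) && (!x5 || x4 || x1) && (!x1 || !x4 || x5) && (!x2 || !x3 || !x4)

x1=true,  x2=true,  x3=false,  x4=true,  x5=true

Try x5 = true.
Try x1 = true.
Try x3 = false.
Unit clause (x4) forces x4 = true.
Unit clause (x2) forces x2 = true.
This assignment satisfies each clause.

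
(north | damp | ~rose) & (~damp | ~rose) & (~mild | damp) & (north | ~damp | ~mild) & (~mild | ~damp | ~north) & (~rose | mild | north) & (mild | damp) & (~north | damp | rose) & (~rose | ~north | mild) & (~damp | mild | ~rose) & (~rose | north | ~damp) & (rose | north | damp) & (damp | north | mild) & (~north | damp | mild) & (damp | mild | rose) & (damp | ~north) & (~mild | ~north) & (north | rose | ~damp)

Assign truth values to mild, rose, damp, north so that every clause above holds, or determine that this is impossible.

Case damp = 1:
From the singleton clause (~rose), rose = 0.
From the singleton clause (north), north = 1.
From the singleton clause (~mild), mild = 0.
Every clause now holds.

mild: 0,  rose: 0,  damp: 1,  north: 1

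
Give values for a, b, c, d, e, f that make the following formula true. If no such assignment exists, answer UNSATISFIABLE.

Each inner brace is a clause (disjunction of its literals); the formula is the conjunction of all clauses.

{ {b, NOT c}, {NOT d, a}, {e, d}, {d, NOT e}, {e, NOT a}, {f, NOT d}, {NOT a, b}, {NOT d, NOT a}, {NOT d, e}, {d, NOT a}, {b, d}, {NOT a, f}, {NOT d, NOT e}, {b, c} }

Case b = true:
Case d = false:
The clause (e) is unit, so e = true.
That conflicts with the unit clause (NOT e).
Backtrack on d: now try d = true.
The clause (a) is unit, so a = true.
That conflicts with the unit clause (NOT a).
Either choice for d ends in contradiction.
Backtrack on b: now try b = false.
The clause (NOT c) is unit, so c = false.
That conflicts with the unit clause (c).
Either choice for b ends in contradiction.

UNSATISFIABLE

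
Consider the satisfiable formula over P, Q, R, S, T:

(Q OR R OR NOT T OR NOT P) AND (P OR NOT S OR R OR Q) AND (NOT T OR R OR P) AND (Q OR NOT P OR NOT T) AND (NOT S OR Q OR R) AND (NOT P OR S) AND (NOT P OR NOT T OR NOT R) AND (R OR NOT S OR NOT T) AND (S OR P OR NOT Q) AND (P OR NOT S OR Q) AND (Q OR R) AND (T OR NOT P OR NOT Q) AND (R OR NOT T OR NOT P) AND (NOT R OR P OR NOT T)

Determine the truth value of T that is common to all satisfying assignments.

Suppose T = true.
Suppose R = true.
From the singleton clause (NOT P), P = false.
That conflicts with the unit clause (P).
So R must be the other value — set R = false.
From the singleton clause (P), P = true.
That conflicts with the unit clause (NOT P).
Either choice for R ends in contradiction.
So every satisfying assignment has T = False.

False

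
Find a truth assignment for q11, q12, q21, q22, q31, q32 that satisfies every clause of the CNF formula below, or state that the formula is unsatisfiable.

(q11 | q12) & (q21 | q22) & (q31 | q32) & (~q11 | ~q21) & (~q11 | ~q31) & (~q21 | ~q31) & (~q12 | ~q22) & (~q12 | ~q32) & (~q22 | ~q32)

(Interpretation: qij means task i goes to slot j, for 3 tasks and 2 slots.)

Branch on q11: set q11 = 1.
Unit clause (~q21) forces q21 = 0.
Unit clause (q22) forces q22 = 1.
Unit clause (~q31) forces q31 = 0.
Unit clause (q32) forces q32 = 1.
That conflicts with the unit clause (~q32).
Backtrack on q11: now try q11 = 0.
Unit clause (q12) forces q12 = 1.
Unit clause (~q22) forces q22 = 0.
Unit clause (q21) forces q21 = 1.
Unit clause (~q31) forces q31 = 0.
Unit clause (q32) forces q32 = 1.
That conflicts with the unit clause (~q32).
Both values of q11 lead to a conflict.

UNSATISFIABLE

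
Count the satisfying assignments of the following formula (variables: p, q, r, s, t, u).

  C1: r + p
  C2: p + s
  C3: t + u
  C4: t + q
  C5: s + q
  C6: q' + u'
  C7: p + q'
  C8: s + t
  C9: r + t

There are 2^6 = 64 truth assignments over (p, q, r, s, t, u).
Split on s. With s = 1, the clauses containing s are satisfied and s' drops from the rest; 8 of the 2^5 = 32 assignments to the other variables satisfy what remains.
With s = 0, by the same count on the reduced clause set, 2 assignments work.
(One model: p=F, q=F, r=T, s=T, t=T, u=F.)
Total: 8 + 2 = 10.

10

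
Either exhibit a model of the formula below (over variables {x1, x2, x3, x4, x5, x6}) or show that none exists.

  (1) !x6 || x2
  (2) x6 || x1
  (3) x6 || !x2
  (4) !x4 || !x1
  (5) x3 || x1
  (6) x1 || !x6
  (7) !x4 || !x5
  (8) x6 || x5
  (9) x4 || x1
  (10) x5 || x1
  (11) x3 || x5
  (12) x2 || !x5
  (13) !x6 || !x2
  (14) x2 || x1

Try x6 = false.
The clause (x1) is unit, so x1 = true.
The clause (!x2) is unit, so x2 = false.
The clause (!x4) is unit, so x4 = false.
The clause (x5) is unit, so x5 = true.
But (!x5) is also a unit clause — contradiction.
Backtrack on x6: now try x6 = true.
The clause (x2) is unit, so x2 = true.
But (!x2) is also a unit clause — contradiction.
Either choice for x6 ends in contradiction.

UNSATISFIABLE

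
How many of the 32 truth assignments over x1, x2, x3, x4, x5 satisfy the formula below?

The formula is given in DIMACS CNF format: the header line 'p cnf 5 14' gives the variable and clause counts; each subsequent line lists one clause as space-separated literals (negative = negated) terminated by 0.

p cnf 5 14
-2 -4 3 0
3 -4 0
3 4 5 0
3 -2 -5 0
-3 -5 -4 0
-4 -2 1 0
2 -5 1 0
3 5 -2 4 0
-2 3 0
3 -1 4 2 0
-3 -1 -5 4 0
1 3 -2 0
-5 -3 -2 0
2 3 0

7

There are 2^5 = 32 truth assignments over (x1, x2, x3, x4, x5).
Split on x1. With x1 = True, the clauses containing x1 are satisfied and ¬x1 drops from the rest; 4 of the 2^4 = 16 assignments to the other variables satisfy what remains.
With x1 = False, by the same count on the reduced clause set, 3 assignments work.
Total: 4 + 3 = 7.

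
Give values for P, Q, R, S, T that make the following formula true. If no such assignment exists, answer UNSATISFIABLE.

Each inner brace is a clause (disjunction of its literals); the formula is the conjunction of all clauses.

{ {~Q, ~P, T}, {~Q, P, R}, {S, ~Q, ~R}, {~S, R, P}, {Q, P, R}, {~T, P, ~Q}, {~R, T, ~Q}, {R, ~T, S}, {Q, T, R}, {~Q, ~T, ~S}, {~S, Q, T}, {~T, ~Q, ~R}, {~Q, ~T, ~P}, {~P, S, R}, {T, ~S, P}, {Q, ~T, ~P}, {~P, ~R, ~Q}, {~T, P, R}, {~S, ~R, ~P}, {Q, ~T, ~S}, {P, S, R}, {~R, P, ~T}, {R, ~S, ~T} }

P: 1, Q: 0, R: 1, S: 0, T: 0

Case Q = 0:
Case P = 1:
The clause (~T) is unit, so T = 0.
The clause (R) is unit, so R = 1.
The clause (~S) is unit, so S = 0.
Every clause now holds.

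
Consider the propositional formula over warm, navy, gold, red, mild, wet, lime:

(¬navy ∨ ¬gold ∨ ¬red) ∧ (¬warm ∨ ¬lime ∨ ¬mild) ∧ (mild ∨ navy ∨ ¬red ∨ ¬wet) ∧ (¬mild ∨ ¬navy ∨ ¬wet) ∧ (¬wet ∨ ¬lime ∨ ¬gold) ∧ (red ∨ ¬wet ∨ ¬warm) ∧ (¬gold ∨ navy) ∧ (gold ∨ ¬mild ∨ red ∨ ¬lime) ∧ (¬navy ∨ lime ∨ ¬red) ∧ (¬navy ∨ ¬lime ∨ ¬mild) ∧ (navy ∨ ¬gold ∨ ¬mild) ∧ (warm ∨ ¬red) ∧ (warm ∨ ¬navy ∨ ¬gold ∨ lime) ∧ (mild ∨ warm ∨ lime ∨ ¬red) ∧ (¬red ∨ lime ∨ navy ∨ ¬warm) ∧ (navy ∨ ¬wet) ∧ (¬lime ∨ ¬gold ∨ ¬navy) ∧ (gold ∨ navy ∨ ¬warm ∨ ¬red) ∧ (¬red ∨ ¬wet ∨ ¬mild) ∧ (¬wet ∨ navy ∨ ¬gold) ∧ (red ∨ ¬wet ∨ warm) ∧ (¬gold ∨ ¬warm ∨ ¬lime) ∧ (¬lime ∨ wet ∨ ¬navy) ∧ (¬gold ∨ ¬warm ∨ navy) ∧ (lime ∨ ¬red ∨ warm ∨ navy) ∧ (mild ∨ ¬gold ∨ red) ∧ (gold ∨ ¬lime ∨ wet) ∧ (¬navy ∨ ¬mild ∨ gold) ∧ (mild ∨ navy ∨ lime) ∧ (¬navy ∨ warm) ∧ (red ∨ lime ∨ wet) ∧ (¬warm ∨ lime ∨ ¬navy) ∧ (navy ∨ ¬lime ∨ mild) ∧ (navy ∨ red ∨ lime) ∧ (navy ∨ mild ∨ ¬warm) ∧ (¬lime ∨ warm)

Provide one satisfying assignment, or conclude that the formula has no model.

warm: True, navy: True, gold: False, red: True, mild: False, wet: True, lime: True

Branch on gold: set gold = False.
Branch on warm: set warm = True.
Branch on lime: set lime = True.
Unit clause (¬mild) forces mild = False.
Unit clause (wet) forces wet = True.
Unit clause (red) forces red = True.
Unit clause (navy) forces navy = True.
All clauses are satisfied.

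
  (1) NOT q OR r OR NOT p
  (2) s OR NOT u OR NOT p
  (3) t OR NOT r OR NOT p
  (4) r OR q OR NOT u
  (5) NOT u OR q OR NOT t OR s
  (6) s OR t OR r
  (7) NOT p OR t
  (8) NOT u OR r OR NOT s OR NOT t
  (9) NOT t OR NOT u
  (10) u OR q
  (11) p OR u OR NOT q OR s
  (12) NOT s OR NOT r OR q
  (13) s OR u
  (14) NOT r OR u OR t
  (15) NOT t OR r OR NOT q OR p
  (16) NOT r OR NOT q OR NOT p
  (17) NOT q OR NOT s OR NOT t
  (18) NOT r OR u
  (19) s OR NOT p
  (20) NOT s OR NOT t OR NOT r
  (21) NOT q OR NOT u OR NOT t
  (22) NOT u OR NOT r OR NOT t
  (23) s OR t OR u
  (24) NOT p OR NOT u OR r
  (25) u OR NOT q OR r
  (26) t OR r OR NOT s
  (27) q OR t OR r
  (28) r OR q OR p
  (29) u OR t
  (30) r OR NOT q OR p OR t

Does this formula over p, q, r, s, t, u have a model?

Satisfiable

Try p = false.
Try t = false.
From the singleton clause (u), u = true.
Try r = true.
Try s = false.
All clauses hold; q can take either value.
A satisfying assignment: p ↦ false,  q ↦ false,  r ↦ true,  s ↦ false,  t ↦ false,  u ↦ true.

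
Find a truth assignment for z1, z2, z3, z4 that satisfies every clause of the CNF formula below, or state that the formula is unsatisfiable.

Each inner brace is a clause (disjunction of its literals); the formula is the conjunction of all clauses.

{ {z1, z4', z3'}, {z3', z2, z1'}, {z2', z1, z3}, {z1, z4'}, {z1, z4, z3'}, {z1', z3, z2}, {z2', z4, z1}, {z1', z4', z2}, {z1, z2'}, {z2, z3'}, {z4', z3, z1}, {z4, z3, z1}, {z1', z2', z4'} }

Branch on z1: set z1 = 1.
Branch on z3: set z3 = 1.
From the singleton clause (z2), z2 = 1.
From the singleton clause (z4'), z4 = 0.
This assignment satisfies each clause.

z1: 1, z2: 1, z3: 1, z4: 0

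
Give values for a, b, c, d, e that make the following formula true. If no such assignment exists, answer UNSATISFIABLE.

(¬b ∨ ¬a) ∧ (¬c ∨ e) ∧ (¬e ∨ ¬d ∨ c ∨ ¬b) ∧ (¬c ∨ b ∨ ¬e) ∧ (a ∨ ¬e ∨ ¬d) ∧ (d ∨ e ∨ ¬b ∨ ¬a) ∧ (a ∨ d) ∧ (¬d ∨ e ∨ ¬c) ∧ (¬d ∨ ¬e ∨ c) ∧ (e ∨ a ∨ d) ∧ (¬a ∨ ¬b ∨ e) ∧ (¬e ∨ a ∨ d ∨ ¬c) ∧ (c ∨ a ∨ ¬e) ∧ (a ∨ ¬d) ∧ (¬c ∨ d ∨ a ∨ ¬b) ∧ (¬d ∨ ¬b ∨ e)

a=True; b=False; c=False; d=True; e=False

Suppose b = False.
Suppose c = False.
Suppose a = True.
Suppose d = True.
From the singleton clause (¬e), e = False.
All clauses are satisfied.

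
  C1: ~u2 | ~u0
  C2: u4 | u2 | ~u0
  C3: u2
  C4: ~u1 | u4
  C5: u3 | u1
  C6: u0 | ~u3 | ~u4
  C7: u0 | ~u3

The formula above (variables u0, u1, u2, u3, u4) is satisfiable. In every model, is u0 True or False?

False

Suppose u0 = 1.
(~u2) alone gives u2 = 0.
That conflicts with the unit clause (u2).
So every satisfying assignment has u0 = False.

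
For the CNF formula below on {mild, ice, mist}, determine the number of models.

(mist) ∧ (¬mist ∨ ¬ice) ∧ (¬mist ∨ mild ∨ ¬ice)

2

There are 2^3 = 8 truth assignments over (mild, ice, mist).
Split on ice. With ice = True, the clauses containing ice are satisfied and ¬ice drops from the rest; 0 of the 2^2 = 4 assignments to the other variables satisfy what remains.
With ice = False, by the same count on the reduced clause set, 2 assignments work.
(One model: mild=F, ice=F, mist=T.)
Total: 0 + 2 = 2.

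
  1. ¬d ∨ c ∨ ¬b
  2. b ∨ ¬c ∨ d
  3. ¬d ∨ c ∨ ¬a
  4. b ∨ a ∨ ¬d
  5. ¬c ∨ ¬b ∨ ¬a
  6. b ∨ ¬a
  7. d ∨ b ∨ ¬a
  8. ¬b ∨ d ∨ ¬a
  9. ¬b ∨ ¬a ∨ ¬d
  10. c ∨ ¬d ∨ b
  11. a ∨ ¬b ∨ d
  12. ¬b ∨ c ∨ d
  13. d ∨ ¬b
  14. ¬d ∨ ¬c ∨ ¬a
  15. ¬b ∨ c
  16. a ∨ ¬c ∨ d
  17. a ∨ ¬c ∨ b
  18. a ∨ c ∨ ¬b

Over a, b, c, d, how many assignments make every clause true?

There are 2^4 = 16 truth assignments over (a, b, c, d).
Check each against the 18 clauses (columns in the order a, b, c, d):
  F F F F  ✓ satisfies all
  F F F T  ✗ fails (b ∨ a ∨ ¬d)
  F F T F  ✗ fails (b ∨ ¬c ∨ d)
  F F T T  ✗ fails (b ∨ a ∨ ¬d)
  F T F F  ✗ fails (a ∨ ¬b ∨ d)
  F T F T  ✗ fails (¬d ∨ c ∨ ¬b)
  F T T F  ✗ fails (a ∨ ¬b ∨ d)
  F T T T  ✓ satisfies all
  T F F F  ✗ fails (b ∨ ¬a)
  T F F T  ✗ fails (¬d ∨ c ∨ ¬a)
  T F T F  ✗ fails (b ∨ ¬c ∨ d)
  T F T T  ✗ fails (b ∨ ¬a)
  T T F F  ✗ fails (¬b ∨ d ∨ ¬a)
  T T F T  ✗ fails (¬d ∨ c ∨ ¬b)
  T T T F  ✗ fails (¬c ∨ ¬b ∨ ¬a)
  T T T T  ✗ fails (¬c ∨ ¬b ∨ ¬a)
2 of the 16 rows are models.

2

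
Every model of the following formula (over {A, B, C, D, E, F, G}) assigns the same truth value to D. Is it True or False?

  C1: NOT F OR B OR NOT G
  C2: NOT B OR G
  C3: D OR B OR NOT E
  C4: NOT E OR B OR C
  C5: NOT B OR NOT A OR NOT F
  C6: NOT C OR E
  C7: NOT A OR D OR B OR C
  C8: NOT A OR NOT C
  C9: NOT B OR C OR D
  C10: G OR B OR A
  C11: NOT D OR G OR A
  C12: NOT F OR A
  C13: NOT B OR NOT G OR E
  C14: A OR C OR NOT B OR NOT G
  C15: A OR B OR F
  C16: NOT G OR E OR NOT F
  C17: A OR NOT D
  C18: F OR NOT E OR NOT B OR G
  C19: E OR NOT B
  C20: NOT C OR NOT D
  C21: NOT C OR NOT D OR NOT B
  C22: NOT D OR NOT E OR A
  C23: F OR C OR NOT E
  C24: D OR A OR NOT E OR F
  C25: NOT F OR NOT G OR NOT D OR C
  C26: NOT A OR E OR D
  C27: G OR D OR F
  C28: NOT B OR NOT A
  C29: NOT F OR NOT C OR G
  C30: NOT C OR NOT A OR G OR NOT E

True

Suppose D = false.
Suppose B = false.
The clause (NOT E) is unit, so E = false.
The clause (NOT C) is unit, so C = false.
The clause (NOT A) is unit, so A = false.
The clause (G) is unit, so G = true.
The clause (NOT F) is unit, so F = false.
Now (F) is unsatisfied and unit — conflict.
So B must be the other value — set B = true.
The clause (G) is unit, so G = true.
The clause (C) is unit, so C = true.
The clause (E) is unit, so E = true.
The clause (NOT A) is unit, so A = false.
The clause (NOT F) is unit, so F = false.
Now (F) is unsatisfied and unit — conflict.
Both values of B lead to a conflict.
So every satisfying assignment has D = True.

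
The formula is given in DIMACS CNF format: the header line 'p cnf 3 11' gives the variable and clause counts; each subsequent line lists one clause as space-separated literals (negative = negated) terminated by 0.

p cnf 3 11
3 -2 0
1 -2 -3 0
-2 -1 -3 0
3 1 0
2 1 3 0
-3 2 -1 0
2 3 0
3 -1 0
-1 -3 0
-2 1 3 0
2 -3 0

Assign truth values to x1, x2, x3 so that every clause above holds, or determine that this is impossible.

Branch on x3: set x3 = True.
Unit clause (¬x1) forces x1 = False.
Unit clause (¬x2) forces x2 = False.
Now (x2) is unsatisfied and unit — conflict.
Backtrack on x3: now try x3 = False.
Unit clause (¬x2) forces x2 = False.
Now (x2) is unsatisfied and unit — conflict.
Neither x3 = True nor x3 = False works.

UNSATISFIABLE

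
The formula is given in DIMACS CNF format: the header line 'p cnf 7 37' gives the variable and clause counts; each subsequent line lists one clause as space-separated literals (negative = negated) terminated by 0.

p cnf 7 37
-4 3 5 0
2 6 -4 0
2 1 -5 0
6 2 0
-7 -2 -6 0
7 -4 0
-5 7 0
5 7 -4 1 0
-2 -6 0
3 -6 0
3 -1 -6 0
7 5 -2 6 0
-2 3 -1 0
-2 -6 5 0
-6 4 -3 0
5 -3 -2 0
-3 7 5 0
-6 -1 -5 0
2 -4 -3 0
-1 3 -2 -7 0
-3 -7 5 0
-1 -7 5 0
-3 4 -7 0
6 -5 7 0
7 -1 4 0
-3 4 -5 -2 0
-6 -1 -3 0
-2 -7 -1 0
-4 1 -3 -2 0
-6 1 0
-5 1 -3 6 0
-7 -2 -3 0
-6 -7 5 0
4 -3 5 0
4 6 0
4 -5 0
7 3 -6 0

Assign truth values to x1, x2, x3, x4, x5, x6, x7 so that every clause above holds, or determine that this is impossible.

Branch on x6: set x6 = False.
From the singleton clause (x2), x2 = True.
From the singleton clause (x4), x4 = True.
From the singleton clause (x7), x7 = True.
From the singleton clause (¬x1), x1 = False.
From the singleton clause (¬x3), x3 = False.
From the singleton clause (x5), x5 = True.
Every clause now holds.

x1: False,  x2: True,  x3: False,  x4: True,  x5: True,  x6: False,  x7: True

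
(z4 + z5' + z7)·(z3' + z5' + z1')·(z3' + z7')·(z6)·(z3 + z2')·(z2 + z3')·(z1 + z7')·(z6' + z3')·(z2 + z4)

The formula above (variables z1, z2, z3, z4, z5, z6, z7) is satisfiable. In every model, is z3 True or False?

Suppose z3 = 1.
The clause (z7') is unit, so z7 = 0.
The clause (z6) is unit, so z6 = 1.
But (z6') is also a unit clause — contradiction.
So every satisfying assignment has z3 = False.

False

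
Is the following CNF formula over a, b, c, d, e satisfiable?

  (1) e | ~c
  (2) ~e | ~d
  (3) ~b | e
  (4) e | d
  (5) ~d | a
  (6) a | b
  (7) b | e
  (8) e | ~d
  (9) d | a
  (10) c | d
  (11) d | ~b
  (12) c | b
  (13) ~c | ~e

Case e = 1:
Unit clause (~d) forces d = 0.
Unit clause (a) forces a = 1.
Unit clause (c) forces c = 1.
But (~c) is also a unit clause — contradiction.
Backtrack on e: now try e = 0.
Unit clause (~c) forces c = 0.
Unit clause (~b) forces b = 0.
But (b) is also a unit clause — contradiction.
Either choice for e ends in contradiction.
No assignment satisfies every clause.

No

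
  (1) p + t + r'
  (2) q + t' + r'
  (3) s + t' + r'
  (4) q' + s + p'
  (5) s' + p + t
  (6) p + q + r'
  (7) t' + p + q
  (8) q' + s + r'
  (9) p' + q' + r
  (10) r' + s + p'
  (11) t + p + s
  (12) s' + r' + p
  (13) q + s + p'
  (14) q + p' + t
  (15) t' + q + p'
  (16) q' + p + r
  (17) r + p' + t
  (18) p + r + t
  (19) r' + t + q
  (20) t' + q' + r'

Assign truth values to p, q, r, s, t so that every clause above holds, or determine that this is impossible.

p: 1, q: 1, r: 1, s: 1, t: 0

Branch on p: set p = 1.
Branch on q: set q = 1.
The clause (s) is unit, so s = 1.
The clause (r) is unit, so r = 1.
The clause (t') is unit, so t = 0.
This assignment satisfies each clause.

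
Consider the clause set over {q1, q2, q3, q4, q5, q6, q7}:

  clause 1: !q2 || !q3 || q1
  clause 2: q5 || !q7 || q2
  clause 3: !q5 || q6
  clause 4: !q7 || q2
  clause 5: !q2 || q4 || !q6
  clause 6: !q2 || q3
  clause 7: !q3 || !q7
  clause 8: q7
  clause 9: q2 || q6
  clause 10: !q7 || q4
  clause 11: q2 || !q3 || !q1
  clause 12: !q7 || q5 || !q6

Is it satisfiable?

The clause (q7) is unit, so q7 = true.
The clause (q2) is unit, so q2 = true.
The clause (q3) is unit, so q3 = true.
That conflicts with the unit clause (!q3).
No assignment satisfies every clause.

No, unsatisfiable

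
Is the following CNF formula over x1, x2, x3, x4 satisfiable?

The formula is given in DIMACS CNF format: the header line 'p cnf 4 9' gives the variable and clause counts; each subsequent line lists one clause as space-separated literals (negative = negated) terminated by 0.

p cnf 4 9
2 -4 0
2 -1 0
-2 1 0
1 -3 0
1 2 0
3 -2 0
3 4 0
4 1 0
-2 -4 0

Branch on x2: set x2 = True.
Unit clause (x1) forces x1 = True.
Unit clause (x3) forces x3 = True.
Unit clause (¬x4) forces x4 = False.
All clauses are satisfied.
A satisfying assignment: x1: True; x2: True; x3: True; x4: False.

Satisfiable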